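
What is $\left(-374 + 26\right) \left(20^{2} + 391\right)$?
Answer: $-275268$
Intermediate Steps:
$\left(-374 + 26\right) \left(20^{2} + 391\right) = - 348 \left(400 + 391\right) = \left(-348\right) 791 = -275268$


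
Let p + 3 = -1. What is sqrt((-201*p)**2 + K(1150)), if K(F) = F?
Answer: 83*sqrt(94) ≈ 804.71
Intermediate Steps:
p = -4 (p = -3 - 1 = -4)
sqrt((-201*p)**2 + K(1150)) = sqrt((-201*(-4))**2 + 1150) = sqrt(804**2 + 1150) = sqrt(646416 + 1150) = sqrt(647566) = 83*sqrt(94)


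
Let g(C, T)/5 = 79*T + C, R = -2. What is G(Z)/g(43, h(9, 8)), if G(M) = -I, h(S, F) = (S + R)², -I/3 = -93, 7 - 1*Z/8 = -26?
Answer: -279/19570 ≈ -0.014257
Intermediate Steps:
Z = 264 (Z = 56 - 8*(-26) = 56 + 208 = 264)
I = 279 (I = -3*(-93) = 279)
h(S, F) = (-2 + S)² (h(S, F) = (S - 2)² = (-2 + S)²)
g(C, T) = 5*C + 395*T (g(C, T) = 5*(79*T + C) = 5*(C + 79*T) = 5*C + 395*T)
G(M) = -279 (G(M) = -1*279 = -279)
G(Z)/g(43, h(9, 8)) = -279/(5*43 + 395*(-2 + 9)²) = -279/(215 + 395*7²) = -279/(215 + 395*49) = -279/(215 + 19355) = -279/19570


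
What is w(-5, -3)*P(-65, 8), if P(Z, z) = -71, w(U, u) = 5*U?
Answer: 1775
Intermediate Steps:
w(-5, -3)*P(-65, 8) = (5*(-5))*(-71) = -25*(-71) = 1775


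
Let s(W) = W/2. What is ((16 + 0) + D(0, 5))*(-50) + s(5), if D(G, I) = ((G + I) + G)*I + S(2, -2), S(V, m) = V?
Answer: -4295/2 ≈ -2147.5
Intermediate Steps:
D(G, I) = 2 + I*(I + 2*G) (D(G, I) = ((G + I) + G)*I + 2 = (I + 2*G)*I + 2 = I*(I + 2*G) + 2 = 2 + I*(I + 2*G))
s(W) = W/2 (s(W) = W*(1/2) = W/2)
((16 + 0) + D(0, 5))*(-50) + s(5) = ((16 + 0) + (2 + 5**2 + 2*0*5))*(-50) + (1/2)*5 = (16 + (2 + 25 + 0))*(-50) + 5/2 = (16 + 27)*(-50) + 5/2 = 43*(-50) + 5/2 = -2150 + 5/2 = -4295/2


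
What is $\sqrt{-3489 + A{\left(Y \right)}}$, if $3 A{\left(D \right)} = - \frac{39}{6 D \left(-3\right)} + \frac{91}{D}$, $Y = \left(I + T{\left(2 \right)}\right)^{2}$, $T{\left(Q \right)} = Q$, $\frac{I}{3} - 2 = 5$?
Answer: $\frac{i \sqrt{66443398}}{138} \approx 59.067 i$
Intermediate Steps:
$I = 21$ ($I = 6 + 3 \cdot 5 = 6 + 15 = 21$)
$Y = 529$ ($Y = \left(21 + 2\right)^{2} = 23^{2} = 529$)
$A{\left(D \right)} = \frac{559}{18 D}$ ($A{\left(D \right)} = \frac{- \frac{39}{6 D \left(-3\right)} + \frac{91}{D}}{3} = \frac{- \frac{39}{\left(-18\right) D} + \frac{91}{D}}{3} = \frac{- 39 \left(- \frac{1}{18 D}\right) + \frac{91}{D}}{3} = \frac{\frac{13}{6 D} + \frac{91}{D}}{3} = \frac{\frac{559}{6} \frac{1}{D}}{3} = \frac{559}{18 D}$)
$\sqrt{-3489 + A{\left(Y \right)}} = \sqrt{-3489 + \frac{559}{18 \cdot 529}} = \sqrt{-3489 + \frac{559}{18} \cdot \frac{1}{529}} = \sqrt{-3489 + \frac{559}{9522}} = \sqrt{- \frac{33221699}{9522}} = \frac{i \sqrt{66443398}}{138}$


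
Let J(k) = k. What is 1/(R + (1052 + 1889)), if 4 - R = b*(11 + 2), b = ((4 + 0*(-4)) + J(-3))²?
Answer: 1/2932 ≈ 0.00034106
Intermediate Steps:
b = 1 (b = ((4 + 0*(-4)) - 3)² = ((4 + 0) - 3)² = (4 - 3)² = 1² = 1)
R = -9 (R = 4 - (11 + 2) = 4 - 13 = -9)
1/(R + (1052 + 1889)) = 1/(-9 + (1052 + 1889)) = 1/(-9 + 2941) = 1/2932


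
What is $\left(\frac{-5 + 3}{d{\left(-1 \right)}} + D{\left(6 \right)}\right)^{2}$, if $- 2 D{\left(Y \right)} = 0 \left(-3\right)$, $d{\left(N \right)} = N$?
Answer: $4$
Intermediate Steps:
$D{\left(Y \right)} = 0$ ($D{\left(Y \right)} = - \frac{0 \left(-3\right)}{2} = \left(- \frac{1}{2}\right) 0 = 0$)
$\left(\frac{-5 + 3}{d{\left(-1 \right)}} + D{\left(6 \right)}\right)^{2} = \left(\frac{-5 + 3}{-1} + 0\right)^{2} = \left(\left(-2\right) \left(-1\right) + 0\right)^{2} = \left(2 + 0\right)^{2} = 2^{2} = 4$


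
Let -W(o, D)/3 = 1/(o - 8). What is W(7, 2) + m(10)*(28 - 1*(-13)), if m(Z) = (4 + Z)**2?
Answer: 8039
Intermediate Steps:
W(o, D) = -3/(-8 + o) (W(o, D) = -3/(o - 8) = -3/(-8 + o))
W(7, 2) + m(10)*(28 - 1*(-13)) = -3/(-8 + 7) + (4 + 10)**2*(28 - 1*(-13)) = -3/(-1) + 14**2*(28 + 13) = -3*(-1) + 196*41 = 3 + 8036 = 8039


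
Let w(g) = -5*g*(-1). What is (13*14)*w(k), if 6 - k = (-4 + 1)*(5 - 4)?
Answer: 8190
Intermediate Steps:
k = 9 (k = 6 - (-4 + 1)*(5 - 4) = 6 - (-3) = 6 - 1*(-3) = 6 + 3 = 9)
w(g) = 5*g
(13*14)*w(k) = (13*14)*(5*9) = 182*45 = 8190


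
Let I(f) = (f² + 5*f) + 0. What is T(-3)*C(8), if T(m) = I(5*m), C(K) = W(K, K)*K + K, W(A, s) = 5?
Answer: 7200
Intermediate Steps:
I(f) = f² + 5*f
C(K) = 6*K (C(K) = 5*K + K = 6*K)
T(m) = 5*m*(5 + 5*m) (T(m) = (5*m)*(5 + 5*m) = 5*m*(5 + 5*m))
T(-3)*C(8) = (25*(-3)*(1 - 3))*(6*8) = (25*(-3)*(-2))*48 = 150*48 = 7200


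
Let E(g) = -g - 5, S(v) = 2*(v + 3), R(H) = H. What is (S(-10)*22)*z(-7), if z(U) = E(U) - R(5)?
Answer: 924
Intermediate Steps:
S(v) = 6 + 2*v (S(v) = 2*(3 + v) = 6 + 2*v)
E(g) = -5 - g
z(U) = -10 - U (z(U) = (-5 - U) - 1*5 = (-5 - U) - 5 = -10 - U)
(S(-10)*22)*z(-7) = ((6 + 2*(-10))*22)*(-10 - 1*(-7)) = ((6 - 20)*22)*(-10 + 7) = -14*22*(-3) = -308*(-3) = 924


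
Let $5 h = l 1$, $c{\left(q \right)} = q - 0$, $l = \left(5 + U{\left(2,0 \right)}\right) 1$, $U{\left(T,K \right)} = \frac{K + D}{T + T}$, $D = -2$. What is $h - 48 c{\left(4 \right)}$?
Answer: $- \frac{1911}{10} \approx -191.1$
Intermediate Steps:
$U{\left(T,K \right)} = \frac{-2 + K}{2 T}$ ($U{\left(T,K \right)} = \frac{K - 2}{T + T} = \frac{-2 + K}{2 T}$)
$l = \frac{9}{2}$ ($l = \left(5 + \frac{-2 + 0}{2 \cdot 2}\right) 1 = \left(5 + \frac{1}{2} \cdot \frac{1}{2} \left(-2\right)\right) 1 = \left(5 - \frac{1}{2}\right) 1 = \frac{9}{2} \cdot 1 = \frac{9}{2} \approx 4.5$)
$c{\left(q \right)} = q$ ($c{\left(q \right)} = q + 0 = q$)
$h = \frac{9}{10}$ ($h = \frac{\frac{9}{2} \cdot 1}{5} = \frac{1}{5} \cdot \frac{9}{2} = \frac{9}{10} \approx 0.9$)
$h - 48 c{\left(4 \right)} = \frac{9}{10} - 192 = - \frac{1911}{10}$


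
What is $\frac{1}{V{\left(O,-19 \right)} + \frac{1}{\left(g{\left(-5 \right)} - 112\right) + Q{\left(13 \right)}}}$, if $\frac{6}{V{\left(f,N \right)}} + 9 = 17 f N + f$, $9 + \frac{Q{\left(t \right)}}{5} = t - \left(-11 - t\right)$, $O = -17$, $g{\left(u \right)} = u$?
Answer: $\frac{125695}{5603} \approx 22.434$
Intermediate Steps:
$Q{\left(t \right)} = 10 + 10 t$ ($Q{\left(t \right)} = -45 + 5 \left(t - \left(-11 - t\right)\right) = -45 + 5 \left(t + \left(11 + t\right)\right) = -45 + 5 \left(11 + 2 t\right) = -45 + \left(55 + 10 t\right) = 10 + 10 t$)
$V{\left(f,N \right)} = \frac{6}{-9 + f + 17 N f}$ ($V{\left(f,N \right)} = \frac{6}{-9 + \left(17 f N + f\right)} = \frac{6}{-9 + \left(17 N f + f\right)} = \frac{6}{-9 + \left(f + 17 N f\right)} = \frac{6}{-9 + f + 17 N f}$)
$\frac{1}{V{\left(O,-19 \right)} + \frac{1}{\left(g{\left(-5 \right)} - 112\right) + Q{\left(13 \right)}}} = \frac{1}{\frac{6}{-9 - 17 + 17 \left(-19\right) \left(-17\right)} + \frac{1}{\left(-5 - 112\right) + \left(10 + 10 \cdot 13\right)}} = \frac{1}{\frac{6}{-9 - 17 + 5491} + \frac{1}{\left(-5 - 112\right) + \left(10 + 130\right)}} = \frac{1}{\frac{6}{5465} + \frac{1}{-117 + 140}} = \frac{1}{6 \cdot \frac{1}{5465} + \frac{1}{23}} = \frac{1}{\frac{6}{5465} + \frac{1}{23}} = \frac{1}{\frac{5603}{125695}} = \frac{125695}{5603}$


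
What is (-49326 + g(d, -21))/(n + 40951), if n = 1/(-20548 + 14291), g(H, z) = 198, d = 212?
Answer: -153696948/128115203 ≈ -1.1997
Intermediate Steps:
n = -1/6257 (n = 1/(-6257) = -1/6257 ≈ -0.00015982)
(-49326 + g(d, -21))/(n + 40951) = (-49326 + 198)/(-1/6257 + 40951) = -49128/256230406/6257 = -49128*6257/256230406 = -153696948/128115203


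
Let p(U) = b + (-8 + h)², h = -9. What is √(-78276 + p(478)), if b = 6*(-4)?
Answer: I*√78011 ≈ 279.3*I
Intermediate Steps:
b = -24
p(U) = 265 (p(U) = -24 + (-8 - 9)² = -24 + (-17)² = -24 + 289 = 265)
√(-78276 + p(478)) = √(-78276 + 265) = √(-78011) = I*√78011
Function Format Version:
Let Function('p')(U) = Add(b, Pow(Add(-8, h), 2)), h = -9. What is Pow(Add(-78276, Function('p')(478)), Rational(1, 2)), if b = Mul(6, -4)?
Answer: Mul(I, Pow(78011, Rational(1, 2))) ≈ Mul(279.30, I)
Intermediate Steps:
b = -24
Function('p')(U) = 265 (Function('p')(U) = Add(-24, Pow(Add(-8, -9), 2)) = Add(-24, Pow(-17, 2)) = Add(-24, 289) = 265)
Pow(Add(-78276, Function('p')(478)), Rational(1, 2)) = Pow(Add(-78276, 265), Rational(1, 2)) = Pow(-78011, Rational(1, 2)) = Mul(I, Pow(78011, Rational(1, 2)))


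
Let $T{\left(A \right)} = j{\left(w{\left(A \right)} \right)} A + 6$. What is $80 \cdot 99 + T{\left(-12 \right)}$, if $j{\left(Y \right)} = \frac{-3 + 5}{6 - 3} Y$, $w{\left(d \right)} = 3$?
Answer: $7902$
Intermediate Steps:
$j{\left(Y \right)} = \frac{2 Y}{3}$ ($j{\left(Y \right)} = \frac{2}{3} Y = 2 \cdot \frac{1}{3} Y = \frac{2 Y}{3}$)
$T{\left(A \right)} = 6 + 2 A$ ($T{\left(A \right)} = \frac{2}{3} \cdot 3 A + 6 = 2 A + 6 = 6 + 2 A$)
$80 \cdot 99 + T{\left(-12 \right)} = 80 \cdot 99 + \left(6 + 2 \left(-12\right)\right) = 7920 + \left(6 - 24\right) = 7920 - 18 = 7902$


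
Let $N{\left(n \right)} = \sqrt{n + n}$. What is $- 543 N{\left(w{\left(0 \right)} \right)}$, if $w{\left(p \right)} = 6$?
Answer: $- 1086 \sqrt{3} \approx -1881.0$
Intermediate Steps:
$N{\left(n \right)} = \sqrt{2} \sqrt{n}$ ($N{\left(n \right)} = \sqrt{2 n} = \sqrt{2} \sqrt{n}$)
$- 543 N{\left(w{\left(0 \right)} \right)} = - 543 \sqrt{2} \sqrt{6} = - 543 \cdot 2 \sqrt{3} = - 1086 \sqrt{3}$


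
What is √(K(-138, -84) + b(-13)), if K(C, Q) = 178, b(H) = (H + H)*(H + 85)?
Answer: 11*I*√14 ≈ 41.158*I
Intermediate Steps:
b(H) = 2*H*(85 + H) (b(H) = (2*H)*(85 + H) = 2*H*(85 + H))
√(K(-138, -84) + b(-13)) = √(178 + 2*(-13)*(85 - 13)) = √(178 + 2*(-13)*72) = √(178 - 1872) = √(-1694) = 11*I*√14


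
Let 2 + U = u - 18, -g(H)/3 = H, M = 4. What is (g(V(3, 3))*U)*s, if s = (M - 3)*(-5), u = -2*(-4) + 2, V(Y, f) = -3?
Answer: 450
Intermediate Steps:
g(H) = -3*H
u = 10 (u = 8 + 2 = 10)
s = -5 (s = (4 - 3)*(-5) = 1*(-5) = -5)
U = -10 (U = -2 + (10 - 18) = -2 - 8 = -10)
(g(V(3, 3))*U)*s = (-3*(-3)*(-10))*(-5) = (9*(-10))*(-5) = -90*(-5) = 450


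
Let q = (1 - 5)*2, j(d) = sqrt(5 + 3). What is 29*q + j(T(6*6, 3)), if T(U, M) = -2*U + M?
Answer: -232 + 2*sqrt(2) ≈ -229.17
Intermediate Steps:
T(U, M) = M - 2*U
j(d) = 2*sqrt(2) (j(d) = sqrt(8) = 2*sqrt(2))
q = -8 (q = -4*2 = -8)
29*q + j(T(6*6, 3)) = 29*(-8) + 2*sqrt(2) = -232 + 2*sqrt(2)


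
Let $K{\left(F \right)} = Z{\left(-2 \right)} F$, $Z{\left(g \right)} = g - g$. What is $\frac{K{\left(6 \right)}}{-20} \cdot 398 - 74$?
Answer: $-74$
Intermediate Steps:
$Z{\left(g \right)} = 0$
$K{\left(F \right)} = 0$ ($K{\left(F \right)} = 0 F = 0$)
$\frac{K{\left(6 \right)}}{-20} \cdot 398 - 74 = \frac{0}{-20} \cdot 398 - 74 = 0 \left(- \frac{1}{20}\right) 398 - 74 = 0 \cdot 398 - 74 = 0 - 74 = -74$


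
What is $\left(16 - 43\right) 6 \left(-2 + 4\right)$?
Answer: $-324$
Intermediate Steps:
$\left(16 - 43\right) 6 \left(-2 + 4\right) = - 27 \cdot 6 \cdot 2 = \left(-27\right) 12 = -324$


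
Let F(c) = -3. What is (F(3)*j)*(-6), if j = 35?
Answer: 630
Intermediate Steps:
(F(3)*j)*(-6) = -3*35*(-6) = -105*(-6) = 630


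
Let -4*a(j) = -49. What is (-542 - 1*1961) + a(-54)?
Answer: -9963/4 ≈ -2490.8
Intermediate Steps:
a(j) = 49/4 (a(j) = -¼*(-49) = 49/4)
(-542 - 1*1961) + a(-54) = (-542 - 1*1961) + 49/4 = (-542 - 1961) + 49/4 = -2503 + 49/4 = -9963/4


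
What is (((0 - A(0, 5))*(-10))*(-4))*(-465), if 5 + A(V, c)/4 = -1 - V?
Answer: -446400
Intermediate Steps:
A(V, c) = -24 - 4*V (A(V, c) = -20 + 4*(-1 - V) = -20 + (-4 - 4*V) = -24 - 4*V)
(((0 - A(0, 5))*(-10))*(-4))*(-465) = (((0 - (-24 - 4*0))*(-10))*(-4))*(-465) = (((0 - (-24 + 0))*(-10))*(-4))*(-465) = (((0 - 1*(-24))*(-10))*(-4))*(-465) = (((0 + 24)*(-10))*(-4))*(-465) = ((24*(-10))*(-4))*(-465) = -240*(-4)*(-465) = 960*(-465) = -446400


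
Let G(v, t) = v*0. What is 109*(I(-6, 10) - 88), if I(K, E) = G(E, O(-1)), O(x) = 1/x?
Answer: -9592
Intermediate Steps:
O(x) = 1/x
G(v, t) = 0
I(K, E) = 0
109*(I(-6, 10) - 88) = 109*(0 - 88) = 109*(-88) = -9592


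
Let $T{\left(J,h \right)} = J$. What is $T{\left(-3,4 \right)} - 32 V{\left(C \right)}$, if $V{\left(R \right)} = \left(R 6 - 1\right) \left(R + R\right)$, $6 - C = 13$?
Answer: $-19267$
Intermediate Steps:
$C = -7$ ($C = 6 - 13 = -7$)
$V{\left(R \right)} = 2 R \left(-1 + 6 R\right)$ ($V{\left(R \right)} = \left(6 R - 1\right) 2 R = \left(-1 + 6 R\right) 2 R = 2 R \left(-1 + 6 R\right)$)
$T{\left(-3,4 \right)} - 32 V{\left(C \right)} = -3 - 32 \cdot 2 \left(-7\right) \left(-1 + 6 \left(-7\right)\right) = -3 - 32 \cdot 2 \left(-7\right) \left(-1 - 42\right) = -3 - 32 \cdot 2 \left(-7\right) \left(-43\right) = -3 - 19264 = -19267$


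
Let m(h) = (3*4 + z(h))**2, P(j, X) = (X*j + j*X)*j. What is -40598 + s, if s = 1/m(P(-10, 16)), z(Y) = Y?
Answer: -418847292511/10316944 ≈ -40598.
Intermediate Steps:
P(j, X) = 2*X*j**2 (P(j, X) = (X*j + X*j)*j = (2*X*j)*j = 2*X*j**2)
m(h) = (12 + h)**2 (m(h) = (3*4 + h)**2 = (12 + h)**2)
s = 1/10316944 (s = 1/((12 + 2*16*(-10)**2)**2) = 1/((12 + 2*16*100)**2) = 1/((12 + 3200)**2) = 1/(3212**2) = 1/10316944 ≈ 9.6928e-8)
-40598 + s = -40598 + 1/10316944 = -418847292511/10316944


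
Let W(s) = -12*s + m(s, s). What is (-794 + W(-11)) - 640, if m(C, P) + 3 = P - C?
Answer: -1305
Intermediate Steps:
m(C, P) = -3 + P - C (m(C, P) = -3 + (P - C) = -3 + P - C)
W(s) = -3 - 12*s (W(s) = -12*s + (-3 + s - s) = -12*s - 3 = -3 - 12*s)
(-794 + W(-11)) - 640 = (-794 + (-3 - 12*(-11))) - 640 = (-794 + (-3 + 132)) - 640 = (-794 + 129) - 640 = -665 - 640 = -1305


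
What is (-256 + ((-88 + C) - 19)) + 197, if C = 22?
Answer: -144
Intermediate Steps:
(-256 + ((-88 + C) - 19)) + 197 = (-256 + ((-88 + 22) - 19)) + 197 = (-256 + (-66 - 19)) + 197 = (-256 - 85) + 197 = -341 + 197 = -144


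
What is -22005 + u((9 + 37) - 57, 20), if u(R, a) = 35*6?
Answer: -21795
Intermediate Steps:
u(R, a) = 210
-22005 + u((9 + 37) - 57, 20) = -22005 + 210 = -21795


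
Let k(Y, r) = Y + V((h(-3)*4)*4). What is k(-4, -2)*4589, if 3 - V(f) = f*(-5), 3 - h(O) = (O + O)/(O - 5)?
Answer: 821431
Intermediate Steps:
h(O) = 3 - 2*O/(-5 + O) (h(O) = 3 - (O + O)/(O - 5) = 3 - 2*O/(-5 + O))
V(f) = 3 + 5*f (V(f) = 3 - f*(-5) = 3 - (-5)*f = 3 + 5*f)
k(Y, r) = 183 + Y (k(Y, r) = Y + (3 + 5*((((-15 - 3)/(-5 - 3))*4)*4)) = Y + (3 + 5*(((-18/(-8))*4)*4)) = Y + (3 + 5*((-1/8*(-18)*4)*4)) = Y + (3 + 5*(((9/4)*4)*4)) = Y + (3 + 5*(9*4)) = Y + (3 + 5*36) = Y + (3 + 180) = Y + 183 = 183 + Y)
k(-4, -2)*4589 = (183 - 4)*4589 = 179*4589 = 821431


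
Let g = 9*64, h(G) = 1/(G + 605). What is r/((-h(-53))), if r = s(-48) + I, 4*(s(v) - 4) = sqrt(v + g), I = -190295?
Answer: 105040632 - 552*sqrt(33) ≈ 1.0504e+8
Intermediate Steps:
h(G) = 1/(605 + G)
g = 576
s(v) = 4 + sqrt(576 + v)/4 (s(v) = 4 + sqrt(v + 576)/4 = 4 + sqrt(576 + v)/4)
r = -190291 + sqrt(33) (r = (4 + sqrt(576 - 48)/4) - 190295 = (4 + sqrt(528)/4) - 190295 = (4 + (4*sqrt(33))/4) - 190295 = (4 + sqrt(33)) - 190295 = -190291 + sqrt(33) ≈ -1.9029e+5)
r/((-h(-53))) = (-190291 + sqrt(33))/((-1/(605 - 53))) = (-190291 + sqrt(33))/((-1/552)) = (-190291 + sqrt(33))/((-1*1/552)) = (-190291 + sqrt(33))/(-1/552) = (-190291 + sqrt(33))*(-552) = 105040632 - 552*sqrt(33)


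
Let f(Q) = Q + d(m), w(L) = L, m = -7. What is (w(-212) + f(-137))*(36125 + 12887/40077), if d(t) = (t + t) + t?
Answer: -535683969440/40077 ≈ -1.3366e+7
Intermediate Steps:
d(t) = 3*t (d(t) = 2*t + t = 3*t)
f(Q) = -21 + Q (f(Q) = Q + 3*(-7) = Q - 21 = -21 + Q)
(w(-212) + f(-137))*(36125 + 12887/40077) = (-212 + (-21 - 137))*(36125 + 12887/40077) = (-212 - 158)*(36125 + 12887*(1/40077)) = -370*(36125 + 12887/40077) = -370*1447794512/40077 = -535683969440/40077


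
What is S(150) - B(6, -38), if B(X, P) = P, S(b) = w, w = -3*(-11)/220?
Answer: 763/20 ≈ 38.150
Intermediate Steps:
w = 3/20 (w = 33*(1/220) = 3/20 ≈ 0.15000)
S(b) = 3/20
S(150) - B(6, -38) = 3/20 - 1*(-38) = 3/20 + 38 = 763/20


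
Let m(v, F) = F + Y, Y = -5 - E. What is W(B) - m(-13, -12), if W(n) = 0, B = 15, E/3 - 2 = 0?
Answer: 23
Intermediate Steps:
E = 6 (E = 6 + 3*0 = 6 + 0 = 6)
Y = -11 (Y = -5 - 1*6 = -5 - 6 = -11)
m(v, F) = -11 + F (m(v, F) = F - 11 = -11 + F)
W(B) - m(-13, -12) = 0 - (-11 - 12) = 0 - 1*(-23) = 0 + 23 = 23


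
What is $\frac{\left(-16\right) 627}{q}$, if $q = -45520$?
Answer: $\frac{627}{2845} \approx 0.22039$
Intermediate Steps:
$\frac{\left(-16\right) 627}{q} = \frac{\left(-16\right) 627}{-45520} = \left(-10032\right) \left(- \frac{1}{45520}\right) = \frac{627}{2845}$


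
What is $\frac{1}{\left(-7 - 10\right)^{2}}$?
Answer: $\frac{1}{289} \approx 0.0034602$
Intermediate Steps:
$\frac{1}{\left(-7 - 10\right)^{2}} = \frac{1}{\left(-17\right)^{2}} = \frac{1}{289}$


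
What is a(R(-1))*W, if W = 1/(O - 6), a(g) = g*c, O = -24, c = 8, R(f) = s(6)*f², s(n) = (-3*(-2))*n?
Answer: -48/5 ≈ -9.6000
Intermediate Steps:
s(n) = 6*n
R(f) = 36*f² (R(f) = (6*6)*f² = 36*f²)
a(g) = 8*g (a(g) = g*8 = 8*g)
W = -1/30 (W = 1/(-24 - 6) = 1/(-30) = -1/30 ≈ -0.033333)
a(R(-1))*W = (8*(36*(-1)²))*(-1/30) = (8*(36*1))*(-1/30) = (8*36)*(-1/30) = 288*(-1/30) = -48/5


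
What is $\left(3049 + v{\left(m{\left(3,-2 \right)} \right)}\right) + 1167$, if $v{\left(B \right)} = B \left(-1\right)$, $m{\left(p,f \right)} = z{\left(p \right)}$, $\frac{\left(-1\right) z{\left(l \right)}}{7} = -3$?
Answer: $4195$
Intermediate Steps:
$z{\left(l \right)} = 21$ ($z{\left(l \right)} = \left(-7\right) \left(-3\right) = 21$)
$m{\left(p,f \right)} = 21$
$v{\left(B \right)} = - B$
$\left(3049 + v{\left(m{\left(3,-2 \right)} \right)}\right) + 1167 = \left(3049 - 21\right) + 1167 = 3028 + 1167 = 4195$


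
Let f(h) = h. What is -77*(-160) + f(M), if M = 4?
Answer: 12324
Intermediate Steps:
-77*(-160) + f(M) = -77*(-160) + 4 = 12320 + 4 = 12324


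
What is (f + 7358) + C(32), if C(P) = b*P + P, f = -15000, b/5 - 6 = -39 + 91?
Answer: 1670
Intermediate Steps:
b = 290 (b = 30 + 5*(-39 + 91) = 30 + 5*52 = 30 + 260 = 290)
C(P) = 291*P (C(P) = 290*P + P = 291*P)
(f + 7358) + C(32) = (-15000 + 7358) + 291*32 = -7642 + 9312 = 1670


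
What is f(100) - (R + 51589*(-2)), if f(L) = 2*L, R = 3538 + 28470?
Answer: 71370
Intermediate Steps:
R = 32008
f(100) - (R + 51589*(-2)) = 2*100 - (32008 + 51589*(-2)) = 200 - (32008 - 103178) = 200 - 1*(-71170) = 200 + 71170 = 71370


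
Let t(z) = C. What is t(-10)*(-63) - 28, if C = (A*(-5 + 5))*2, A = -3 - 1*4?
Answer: -28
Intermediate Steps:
A = -7 (A = -3 - 4 = -7)
C = 0 (C = -7*(-5 + 5)*2 = -7*0*2 = 0*2 = 0)
t(z) = 0
t(-10)*(-63) - 28 = 0*(-63) - 28 = 0 - 28 = -28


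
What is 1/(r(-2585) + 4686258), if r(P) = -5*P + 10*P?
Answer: 1/4673333 ≈ 2.1398e-7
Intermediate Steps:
r(P) = 5*P
1/(r(-2585) + 4686258) = 1/(5*(-2585) + 4686258) = 1/(-12925 + 4686258) = 1/4673333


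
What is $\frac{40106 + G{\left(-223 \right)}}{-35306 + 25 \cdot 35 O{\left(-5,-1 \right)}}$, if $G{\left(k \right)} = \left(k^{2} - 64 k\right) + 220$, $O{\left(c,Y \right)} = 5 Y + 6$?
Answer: $- \frac{104327}{34431} \approx -3.03$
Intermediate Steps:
$O{\left(c,Y \right)} = 6 + 5 Y$
$G{\left(k \right)} = 220 + k^{2} - 64 k$
$\frac{40106 + G{\left(-223 \right)}}{-35306 + 25 \cdot 35 O{\left(-5,-1 \right)}} = \frac{40106 + \left(220 + \left(-223\right)^{2} - -14272\right)}{-35306 + 25 \cdot 35 \left(6 + 5 \left(-1\right)\right)} = \frac{40106 + \left(220 + 49729 + 14272\right)}{-35306 + 875 \left(6 - 5\right)} = \frac{40106 + 64221}{-35306 + 875 \cdot 1} = \frac{104327}{-35306 + 875} = \frac{104327}{-34431} = 104327 \left(- \frac{1}{34431}\right) = - \frac{104327}{34431}$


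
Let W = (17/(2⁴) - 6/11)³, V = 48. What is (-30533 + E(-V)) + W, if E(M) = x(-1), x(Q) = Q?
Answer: -166463774813/5451776 ≈ -30534.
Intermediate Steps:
W = 753571/5451776 (W = (17/16 - 6*1/11)³ = (17*(1/16) - 6/11)³ = (17/16 - 6/11)³ = (91/176)³ = 753571/5451776 ≈ 0.13822)
E(M) = -1
(-30533 + E(-V)) + W = (-30533 - 1) + 753571/5451776 = -30534 + 753571/5451776 = -166463774813/5451776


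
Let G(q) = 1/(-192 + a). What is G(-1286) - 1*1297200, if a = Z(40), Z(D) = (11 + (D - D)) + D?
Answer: -182905201/141 ≈ -1.2972e+6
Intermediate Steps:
Z(D) = 11 + D (Z(D) = (11 + 0) + D = 11 + D)
a = 51 (a = 11 + 40 = 51)
G(q) = -1/141 (G(q) = 1/(-192 + 51) = 1/(-141) = -1/141)
G(-1286) - 1*1297200 = -1/141 - 1*1297200 = -1/141 - 1297200 = -182905201/141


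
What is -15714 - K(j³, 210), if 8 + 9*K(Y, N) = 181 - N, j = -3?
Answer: -141389/9 ≈ -15710.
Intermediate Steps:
K(Y, N) = 173/9 - N/9 (K(Y, N) = -8/9 + (181 - N)/9 = -8/9 + (181/9 - N/9) = 173/9 - N/9)
-15714 - K(j³, 210) = -15714 - (173/9 - ⅑*210) = -15714 - (173/9 - 70/3) = -15714 - 1*(-37/9) = -15714 + 37/9 = -141389/9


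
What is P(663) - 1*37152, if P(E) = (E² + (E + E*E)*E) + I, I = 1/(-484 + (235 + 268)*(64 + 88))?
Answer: 22204809973477/75972 ≈ 2.9228e+8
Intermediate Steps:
I = 1/75972 (I = 1/(-484 + 503*152) = 1/(-484 + 76456) = 1/75972 ≈ 1.3163e-5)
P(E) = 1/75972 + E² + E*(E + E²) (P(E) = (E² + (E + E*E)*E) + 1/75972 = (E² + (E + E²)*E) + 1/75972 = (E² + E*(E + E²)) + 1/75972 = 1/75972 + E² + E*(E + E²))
P(663) - 1*37152 = (1/75972 + 663³ + 2*663²) - 1*37152 = (1/75972 + 291434247 + 2*439569) - 37152 = (1/75972 + 291434247 + 879138) - 37152 = 22207632485221/75972 - 37152 = 22204809973477/75972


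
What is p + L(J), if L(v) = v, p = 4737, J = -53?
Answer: 4684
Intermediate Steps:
p + L(J) = 4737 - 53 = 4684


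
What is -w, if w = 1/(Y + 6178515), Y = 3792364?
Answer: -1/9970879 ≈ -1.0029e-7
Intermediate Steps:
w = 1/9970879 (w = 1/(3792364 + 6178515) = 1/9970879 ≈ 1.0029e-7)
-w = -1*1/9970879 = -1/9970879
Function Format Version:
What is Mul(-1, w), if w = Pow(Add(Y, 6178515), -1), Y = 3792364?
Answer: Rational(-1, 9970879) ≈ -1.0029e-7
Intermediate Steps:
w = Rational(1, 9970879) (w = Pow(Add(3792364, 6178515), -1) = Pow(9970879, -1) = Rational(1, 9970879) ≈ 1.0029e-7)
Mul(-1, w) = Mul(-1, Rational(1, 9970879)) = Rational(-1, 9970879)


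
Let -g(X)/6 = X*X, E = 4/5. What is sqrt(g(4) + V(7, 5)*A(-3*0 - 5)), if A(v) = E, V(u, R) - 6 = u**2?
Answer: 2*I*sqrt(13) ≈ 7.2111*I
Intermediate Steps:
V(u, R) = 6 + u**2
E = 4/5 (E = 4*(1/5) = 4/5 ≈ 0.80000)
g(X) = -6*X**2 (g(X) = -6*X*X = -6*X**2)
A(v) = 4/5
sqrt(g(4) + V(7, 5)*A(-3*0 - 5)) = sqrt(-6*4**2 + (6 + 7**2)*(4/5)) = sqrt(-6*16 + (6 + 49)*(4/5)) = sqrt(-96 + 55*(4/5)) = sqrt(-96 + 44) = sqrt(-52) = 2*I*sqrt(13)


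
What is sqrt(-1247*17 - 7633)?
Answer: 4*I*sqrt(1802) ≈ 169.8*I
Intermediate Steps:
sqrt(-1247*17 - 7633) = sqrt(-21199 - 7633) = sqrt(-28832) = 4*I*sqrt(1802)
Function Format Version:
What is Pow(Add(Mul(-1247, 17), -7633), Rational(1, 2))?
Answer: Mul(4, I, Pow(1802, Rational(1, 2))) ≈ Mul(169.80, I)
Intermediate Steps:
Pow(Add(Mul(-1247, 17), -7633), Rational(1, 2)) = Pow(Add(-21199, -7633), Rational(1, 2)) = Pow(-28832, Rational(1, 2)) = Mul(4, I, Pow(1802, Rational(1, 2)))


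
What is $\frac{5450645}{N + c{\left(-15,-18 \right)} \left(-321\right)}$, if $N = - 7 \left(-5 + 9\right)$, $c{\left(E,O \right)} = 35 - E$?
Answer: $- \frac{5450645}{16078} \approx -339.01$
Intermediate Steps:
$N = -28$ ($N = \left(-7\right) 4 = -28$)
$\frac{5450645}{N + c{\left(-15,-18 \right)} \left(-321\right)} = \frac{5450645}{-28 + \left(35 - -15\right) \left(-321\right)} = \frac{5450645}{-28 + \left(35 + 15\right) \left(-321\right)} = \frac{5450645}{-28 + 50 \left(-321\right)} = \frac{5450645}{-28 - 16050} = \frac{5450645}{-16078} = 5450645 \left(- \frac{1}{16078}\right) = - \frac{5450645}{16078}$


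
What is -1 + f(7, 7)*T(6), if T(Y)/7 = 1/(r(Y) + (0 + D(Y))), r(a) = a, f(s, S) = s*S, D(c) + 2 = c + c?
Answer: 327/16 ≈ 20.438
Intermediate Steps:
D(c) = -2 + 2*c (D(c) = -2 + (c + c) = -2 + 2*c)
f(s, S) = S*s
T(Y) = 7/(-2 + 3*Y) (T(Y) = 7/(Y + (0 + (-2 + 2*Y))) = 7/(Y + (-2 + 2*Y)) = 7/(-2 + 3*Y))
-1 + f(7, 7)*T(6) = -1 + (7*7)*(7/(-2 + 3*6)) = -1 + 49*(7/(-2 + 18)) = -1 + 49*(7/16) = -1 + 343/16 = 327/16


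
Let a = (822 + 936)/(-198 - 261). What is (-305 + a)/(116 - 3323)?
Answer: 47251/490671 ≈ 0.096299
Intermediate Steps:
a = -586/153 (a = 1758/(-459) = 1758*(-1/459) = -586/153 ≈ -3.8301)
(-305 + a)/(116 - 3323) = (-305 - 586/153)/(116 - 3323) = -47251/153/(-3207) = -47251/153*(-1/3207) = 47251/490671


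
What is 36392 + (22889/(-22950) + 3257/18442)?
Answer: 3850586159503/105810975 ≈ 36391.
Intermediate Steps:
36392 + (22889/(-22950) + 3257/18442) = 36392 + (22889*(-1/22950) + 3257*(1/18442)) = 36392 + (-22889/22950 + 3257/18442) = 36392 - 86842697/105810975 = 3850586159503/105810975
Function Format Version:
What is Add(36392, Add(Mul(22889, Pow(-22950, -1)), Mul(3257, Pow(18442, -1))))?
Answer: Rational(3850586159503, 105810975) ≈ 36391.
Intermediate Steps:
Add(36392, Add(Mul(22889, Pow(-22950, -1)), Mul(3257, Pow(18442, -1)))) = Add(36392, Add(Mul(22889, Rational(-1, 22950)), Mul(3257, Rational(1, 18442)))) = Add(36392, Add(Rational(-22889, 22950), Rational(3257, 18442))) = Add(36392, Rational(-86842697, 105810975)) = Rational(3850586159503, 105810975)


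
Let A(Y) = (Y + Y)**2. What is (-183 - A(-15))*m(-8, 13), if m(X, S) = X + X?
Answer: 17328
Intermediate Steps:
A(Y) = 4*Y**2 (A(Y) = (2*Y)**2 = 4*Y**2)
m(X, S) = 2*X
(-183 - A(-15))*m(-8, 13) = (-183 - 4*(-15)**2)*(2*(-8)) = (-183 - 4*225)*(-16) = (-183 - 1*900)*(-16) = (-183 - 900)*(-16) = -1083*(-16) = 17328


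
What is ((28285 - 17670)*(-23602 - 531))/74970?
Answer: -51234359/14994 ≈ -3417.0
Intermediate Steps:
((28285 - 17670)*(-23602 - 531))/74970 = (10615*(-24133))*(1/74970) = -256171795*1/74970 = -51234359/14994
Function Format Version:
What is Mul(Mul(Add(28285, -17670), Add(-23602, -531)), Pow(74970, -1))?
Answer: Rational(-51234359, 14994) ≈ -3417.0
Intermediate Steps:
Mul(Mul(Add(28285, -17670), Add(-23602, -531)), Pow(74970, -1)) = Mul(Mul(10615, -24133), Rational(1, 74970)) = Mul(-256171795, Rational(1, 74970)) = Rational(-51234359, 14994)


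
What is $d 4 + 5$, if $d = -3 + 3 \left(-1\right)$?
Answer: $-19$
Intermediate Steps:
$d = -6$ ($d = -3 - 3 = -6$)
$d 4 + 5 = \left(-6\right) 4 + 5 = -24 + 5 = -19$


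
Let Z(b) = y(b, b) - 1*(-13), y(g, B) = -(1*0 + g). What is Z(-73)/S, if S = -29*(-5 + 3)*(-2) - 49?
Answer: -86/165 ≈ -0.52121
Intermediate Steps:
y(g, B) = -g (y(g, B) = -(0 + g) = -g)
Z(b) = 13 - b (Z(b) = -b - 1*(-13) = -b + 13 = 13 - b)
S = -165 (S = -(-58)*(-2) - 49 = -29*4 - 49 = -116 - 49 = -165)
Z(-73)/S = (13 - 1*(-73))/(-165) = (13 + 73)*(-1/165) = 86*(-1/165) = -86/165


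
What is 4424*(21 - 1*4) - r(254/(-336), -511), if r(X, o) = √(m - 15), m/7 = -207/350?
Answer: 75208 - I*√1914/10 ≈ 75208.0 - 4.3749*I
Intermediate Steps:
m = -207/50 (m = 7*(-207/350) = -207/50 ≈ -4.1400)
r(X, o) = I*√1914/10 (r(X, o) = √(-207/50 - 15) = √(-957/50) = I*√1914/10)
4424*(21 - 1*4) - r(254/(-336), -511) = 4424*(21 - 1*4) - I*√1914/10 = 4424*(21 - 4) - I*√1914/10 = 4424*17 - I*√1914/10 = 75208 - I*√1914/10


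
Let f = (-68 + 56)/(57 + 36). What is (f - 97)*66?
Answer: -198726/31 ≈ -6410.5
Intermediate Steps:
f = -4/31 (f = -12/93 = -12*1/93 = -4/31 ≈ -0.12903)
(f - 97)*66 = (-4/31 - 97)*66 = -3011/31*66 = -198726/31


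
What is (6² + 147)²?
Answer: 33489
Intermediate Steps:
(6² + 147)² = (36 + 147)² = 183² = 33489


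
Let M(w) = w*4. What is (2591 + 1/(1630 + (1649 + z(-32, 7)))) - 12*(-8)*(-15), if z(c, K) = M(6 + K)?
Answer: 3833982/3331 ≈ 1151.0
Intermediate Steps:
M(w) = 4*w
z(c, K) = 24 + 4*K (z(c, K) = 4*(6 + K) = 24 + 4*K)
(2591 + 1/(1630 + (1649 + z(-32, 7)))) - 12*(-8)*(-15) = (2591 + 1/(1630 + (1649 + (24 + 4*7)))) - 12*(-8)*(-15) = (2591 + 1/(1630 + (1649 + (24 + 28)))) + 96*(-15) = (2591 + 1/(1630 + (1649 + 52))) - 1440 = (2591 + 1/(1630 + 1701)) - 1440 = (2591 + 1/3331) - 1440 = 8630622/3331 - 1440 = 3833982/3331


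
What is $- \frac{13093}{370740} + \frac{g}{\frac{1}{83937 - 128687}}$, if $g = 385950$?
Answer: $- \frac{6403147859263093}{370740} \approx -1.7271 \cdot 10^{10}$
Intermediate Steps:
$- \frac{13093}{370740} + \frac{g}{\frac{1}{83937 - 128687}} = - \frac{13093}{370740} + \frac{385950}{\frac{1}{83937 - 128687}} = \left(-13093\right) \frac{1}{370740} + \frac{385950}{\frac{1}{-44750}} = - \frac{13093}{370740} + \frac{385950}{- \frac{1}{44750}} = - \frac{13093}{370740} + 385950 \left(-44750\right) = - \frac{13093}{370740} - 17271262500 = - \frac{6403147859263093}{370740}$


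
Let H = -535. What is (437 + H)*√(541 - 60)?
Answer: -98*√481 ≈ -2149.3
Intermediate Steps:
(437 + H)*√(541 - 60) = (437 - 535)*√(541 - 60) = -98*√481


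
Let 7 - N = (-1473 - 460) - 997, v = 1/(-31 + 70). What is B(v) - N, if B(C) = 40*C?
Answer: -114503/39 ≈ -2936.0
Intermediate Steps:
v = 1/39 ≈ 0.025641
N = 2937 (N = 7 - ((-1473 - 460) - 997) = 7 - (-1933 - 997) = 7 - 1*(-2930) = 7 + 2930 = 2937)
B(v) - N = 40*(1/39) - 1*2937 = 40/39 - 2937 = -114503/39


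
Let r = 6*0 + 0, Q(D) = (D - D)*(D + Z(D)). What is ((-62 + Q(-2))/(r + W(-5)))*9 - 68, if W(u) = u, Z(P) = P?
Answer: 218/5 ≈ 43.600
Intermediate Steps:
Q(D) = 0 (Q(D) = (D - D)*(D + D) = 0*(2*D) = 0)
r = 0 (r = 0 + 0 = 0)
((-62 + Q(-2))/(r + W(-5)))*9 - 68 = ((-62 + 0)/(0 - 5))*9 - 68 = -62/(-5)*9 - 68 = -62*(-⅕)*9 - 68 = (62/5)*9 - 68 = 558/5 - 68 = 218/5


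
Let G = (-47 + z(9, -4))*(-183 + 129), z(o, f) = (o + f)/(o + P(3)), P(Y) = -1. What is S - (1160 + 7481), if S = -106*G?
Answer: -548183/2 ≈ -2.7409e+5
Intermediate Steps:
z(o, f) = (f + o)/(-1 + o) (z(o, f) = (o + f)/(o - 1) = (f + o)/(-1 + o))
G = 10017/4 (G = (-47 + (-4 + 9)/(-1 + 9))*(-183 + 129) = (-47 + 5/8)*(-54) = -371/8*(-54) = 10017/4 ≈ 2504.3)
S = -530901/2 (S = -106*10017/4 = -530901/2 ≈ -2.6545e+5)
S - (1160 + 7481) = -530901/2 - (1160 + 7481) = -530901/2 - 1*8641 = -530901/2 - 8641 = -548183/2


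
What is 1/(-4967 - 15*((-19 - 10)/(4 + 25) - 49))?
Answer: -1/4217 ≈ -0.00023714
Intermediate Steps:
1/(-4967 - 15*((-19 - 10)/(4 + 25) - 49)) = 1/(-4967 - 15*(-29/29 - 49)) = 1/(-4967 - 15*(-29*1/29 - 49)) = 1/(-4967 - 15*(-1 - 49)) = 1/(-4967 - 15*(-50)) = 1/(-4967 + 750) = 1/(-4217) = -1/4217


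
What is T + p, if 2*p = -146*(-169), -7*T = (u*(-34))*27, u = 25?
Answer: 109309/7 ≈ 15616.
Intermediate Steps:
T = 22950/7 (T = -25*(-34)*27/7 = -(-850)*27/7 = -1/7*(-22950) = 22950/7 ≈ 3278.6)
p = 12337 (p = (-146*(-169))/2 = (1/2)*24674 = 12337)
T + p = 22950/7 + 12337 = 109309/7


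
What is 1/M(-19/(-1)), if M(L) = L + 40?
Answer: 1/59 ≈ 0.016949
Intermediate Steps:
M(L) = 40 + L
1/M(-19/(-1)) = 1/(40 - 19/(-1)) = 1/(40 - 19*(-1)) = 1/(40 + 19) = 1/59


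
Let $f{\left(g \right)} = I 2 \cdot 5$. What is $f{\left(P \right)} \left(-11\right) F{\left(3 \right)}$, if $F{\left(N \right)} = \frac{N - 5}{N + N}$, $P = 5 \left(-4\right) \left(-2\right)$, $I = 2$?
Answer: $\frac{220}{3} \approx 73.333$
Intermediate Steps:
$P = 40$ ($P = \left(-20\right) \left(-2\right) = 40$)
$F{\left(N \right)} = \frac{-5 + N}{2 N}$
$f{\left(g \right)} = 20$ ($f{\left(g \right)} = 2 \cdot 2 \cdot 5 = 4 \cdot 5 = 20$)
$f{\left(P \right)} \left(-11\right) F{\left(3 \right)} = 20 \left(-11\right) \frac{-5 + 3}{2 \cdot 3} = - 220 \cdot \frac{1}{2} \cdot \frac{1}{3} \left(-2\right) = \left(-220\right) \left(- \frac{1}{3}\right) = \frac{220}{3}$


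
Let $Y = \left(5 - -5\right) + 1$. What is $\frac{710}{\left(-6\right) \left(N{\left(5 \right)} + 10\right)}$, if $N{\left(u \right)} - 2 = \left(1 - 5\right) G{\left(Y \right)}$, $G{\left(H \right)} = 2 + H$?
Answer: $\frac{71}{24} \approx 2.9583$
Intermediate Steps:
$Y = 11$ ($Y = \left(5 + 5\right) + 1 = 10 + 1 = 11$)
$N{\left(u \right)} = -50$ ($N{\left(u \right)} = 2 + \left(1 - 5\right) \left(2 + 11\right) = 2 - 52 = -50$)
$\frac{710}{\left(-6\right) \left(N{\left(5 \right)} + 10\right)} = \frac{710}{\left(-6\right) \left(-50 + 10\right)} = \frac{710}{\left(-6\right) \left(-40\right)} = \frac{710}{240} = 710 \cdot \frac{1}{240} = \frac{71}{24}$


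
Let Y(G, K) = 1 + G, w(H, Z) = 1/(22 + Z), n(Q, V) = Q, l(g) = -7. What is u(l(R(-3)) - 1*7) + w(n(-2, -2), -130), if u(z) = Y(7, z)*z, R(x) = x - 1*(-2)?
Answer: -12097/108 ≈ -112.01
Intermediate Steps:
R(x) = 2 + x (R(x) = x + 2 = 2 + x)
u(z) = 8*z (u(z) = (1 + 7)*z = 8*z)
u(l(R(-3)) - 1*7) + w(n(-2, -2), -130) = 8*(-7 - 1*7) + 1/(22 - 130) = 8*(-7 - 7) + 1/(-108) = 8*(-14) - 1/108 = -112 - 1/108 = -12097/108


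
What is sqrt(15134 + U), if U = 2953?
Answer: sqrt(18087) ≈ 134.49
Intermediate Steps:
sqrt(15134 + U) = sqrt(15134 + 2953) = sqrt(18087)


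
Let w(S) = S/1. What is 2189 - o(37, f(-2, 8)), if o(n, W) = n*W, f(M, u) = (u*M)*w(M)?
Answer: 1005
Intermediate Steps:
w(S) = S (w(S) = S*1 = S)
f(M, u) = u*M² (f(M, u) = (u*M)*M = (M*u)*M = u*M²)
o(n, W) = W*n
2189 - o(37, f(-2, 8)) = 2189 - 8*(-2)²*37 = 2189 - 8*4*37 = 2189 - 32*37 = 2189 - 1*1184 = 2189 - 1184 = 1005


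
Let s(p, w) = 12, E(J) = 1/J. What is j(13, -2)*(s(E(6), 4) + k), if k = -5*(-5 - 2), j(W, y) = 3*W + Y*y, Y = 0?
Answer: 1833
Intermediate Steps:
j(W, y) = 3*W (j(W, y) = 3*W + 0*y = 3*W + 0 = 3*W)
k = 35 (k = -5*(-7) = 35)
j(13, -2)*(s(E(6), 4) + k) = (3*13)*(12 + 35) = 39*47 = 1833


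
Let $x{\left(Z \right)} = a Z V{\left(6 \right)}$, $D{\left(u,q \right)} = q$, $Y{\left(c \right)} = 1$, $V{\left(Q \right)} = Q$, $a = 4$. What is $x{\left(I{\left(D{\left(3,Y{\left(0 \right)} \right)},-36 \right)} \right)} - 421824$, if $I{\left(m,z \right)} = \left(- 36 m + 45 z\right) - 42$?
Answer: $-462576$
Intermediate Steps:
$I{\left(m,z \right)} = -42 - 36 m + 45 z$
$x{\left(Z \right)} = 24 Z$ ($x{\left(Z \right)} = 4 Z 6 = 24 Z$)
$x{\left(I{\left(D{\left(3,Y{\left(0 \right)} \right)},-36 \right)} \right)} - 421824 = 24 \left(-42 - 36 + 45 \left(-36\right)\right) - 421824 = 24 \left(-42 - 36 - 1620\right) - 421824 = 24 \left(-1698\right) - 421824 = -40752 - 421824 = -462576$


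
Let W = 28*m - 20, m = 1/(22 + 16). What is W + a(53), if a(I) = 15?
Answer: -81/19 ≈ -4.2632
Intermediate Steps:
m = 1/38 ≈ 0.026316
W = -366/19 (W = 28*(1/38) - 20 = 14/19 - 20 = -366/19 ≈ -19.263)
W + a(53) = -366/19 + 15 = -81/19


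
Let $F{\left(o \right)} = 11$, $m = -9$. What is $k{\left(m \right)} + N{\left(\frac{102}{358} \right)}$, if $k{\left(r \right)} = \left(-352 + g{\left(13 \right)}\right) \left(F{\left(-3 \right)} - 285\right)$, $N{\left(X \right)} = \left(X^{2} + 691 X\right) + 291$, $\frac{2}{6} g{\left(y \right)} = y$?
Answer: $\frac{2763534913}{32041} \approx 86250.0$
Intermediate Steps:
$g{\left(y \right)} = 3 y$
$N{\left(X \right)} = 291 + X^{2} + 691 X$
$k{\left(r \right)} = 85762$ ($k{\left(r \right)} = \left(-352 + 3 \cdot 13\right) \left(11 - 285\right) = \left(-352 + 39\right) \left(-274\right) = \left(-313\right) \left(-274\right) = 85762$)
$k{\left(m \right)} + N{\left(\frac{102}{358} \right)} = 85762 + \left(291 + \left(\frac{102}{358}\right)^{2} + 691 \cdot \frac{102}{358}\right) = 85762 + \left(291 + \left(102 \cdot \frac{1}{358}\right)^{2} + 691 \cdot 102 \cdot \frac{1}{358}\right) = 85762 + \left(291 + \left(\frac{51}{179}\right)^{2} + 691 \cdot \frac{51}{179}\right) = 85762 + \left(291 + \frac{2601}{32041} + \frac{35241}{179}\right) = 85762 + \frac{15634671}{32041} = \frac{2763534913}{32041}$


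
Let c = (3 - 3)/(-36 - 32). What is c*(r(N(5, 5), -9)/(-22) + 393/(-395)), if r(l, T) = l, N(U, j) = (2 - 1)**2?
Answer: 0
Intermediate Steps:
N(U, j) = 1 (N(U, j) = 1**2 = 1)
c = 0 (c = 0/(-68) = 0*(-1/68) = 0)
c*(r(N(5, 5), -9)/(-22) + 393/(-395)) = 0*(1/(-22) + 393/(-395)) = 0*(1*(-1/22) + 393*(-1/395)) = 0*(-1/22 - 393/395) = 0*(-9041/8690) = 0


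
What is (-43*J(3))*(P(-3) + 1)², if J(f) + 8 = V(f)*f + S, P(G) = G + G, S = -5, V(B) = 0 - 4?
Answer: 26875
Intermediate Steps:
V(B) = -4
P(G) = 2*G
J(f) = -13 - 4*f (J(f) = -8 + (-4*f - 5) = -8 + (-5 - 4*f) = -13 - 4*f)
(-43*J(3))*(P(-3) + 1)² = (-43*(-13 - 4*3))*(2*(-3) + 1)² = (-43*(-13 - 12))*(-6 + 1)² = -43*(-25)*(-5)² = 1075*25 = 26875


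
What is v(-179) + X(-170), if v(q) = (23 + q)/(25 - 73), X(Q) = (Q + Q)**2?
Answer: 462413/4 ≈ 1.1560e+5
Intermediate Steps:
X(Q) = 4*Q**2 (X(Q) = (2*Q)**2 = 4*Q**2)
v(q) = -23/48 - q/48 (v(q) = (23 + q)/(-48) = (23 + q)*(-1/48) = -23/48 - q/48)
v(-179) + X(-170) = (-23/48 - 1/48*(-179)) + 4*(-170)**2 = (-23/48 + 179/48) + 4*28900 = 13/4 + 115600 = 462413/4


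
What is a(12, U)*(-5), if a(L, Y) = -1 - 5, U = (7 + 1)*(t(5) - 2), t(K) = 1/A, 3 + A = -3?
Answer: 30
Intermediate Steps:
A = -6 (A = -3 - 3 = -6)
t(K) = -⅙ (t(K) = 1/(-6) = -⅙)
U = -52/3 (U = (7 + 1)*(-⅙ - 2) = 8*(-13/6) = -52/3 ≈ -17.333)
a(L, Y) = -6
a(12, U)*(-5) = -6*(-5) = 30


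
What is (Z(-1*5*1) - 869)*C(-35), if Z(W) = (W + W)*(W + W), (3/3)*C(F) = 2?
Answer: -1538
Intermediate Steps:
C(F) = 2
Z(W) = 4*W**2 (Z(W) = (2*W)*(2*W) = 4*W**2)
(Z(-1*5*1) - 869)*C(-35) = (4*(-1*5*1)**2 - 869)*2 = (4*(-5*1)**2 - 869)*2 = (4*(-5)**2 - 869)*2 = (4*25 - 869)*2 = (100 - 869)*2 = -769*2 = -1538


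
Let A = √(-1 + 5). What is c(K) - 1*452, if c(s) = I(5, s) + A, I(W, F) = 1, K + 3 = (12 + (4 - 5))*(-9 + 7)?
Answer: -449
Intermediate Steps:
K = -25 (K = -3 + (12 + (4 - 5))*(-9 + 7) = -3 + (12 - 1)*(-2) = -3 + 11*(-2) = -3 - 22 = -25)
A = 2 (A = √4 = 2)
c(s) = 3 (c(s) = 1 + 2 = 3)
c(K) - 1*452 = 3 - 1*452 = 3 - 452 = -449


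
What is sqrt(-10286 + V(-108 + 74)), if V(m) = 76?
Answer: I*sqrt(10210) ≈ 101.04*I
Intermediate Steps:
sqrt(-10286 + V(-108 + 74)) = sqrt(-10286 + 76) = sqrt(-10210) = I*sqrt(10210)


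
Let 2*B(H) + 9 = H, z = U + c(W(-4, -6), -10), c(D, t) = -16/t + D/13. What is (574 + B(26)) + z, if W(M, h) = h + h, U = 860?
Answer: 187613/130 ≈ 1443.2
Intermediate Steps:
W(M, h) = 2*h
c(D, t) = -16/t + D/13 (c(D, t) = -16/t + D*(1/13) = -16/t + D/13)
z = 55944/65 (z = 860 + (-16/(-10) + (2*(-6))/13) = 860 + (-16*(-⅒) + (1/13)*(-12)) = 860 + (8/5 - 12/13) = 860 + 44/65 = 55944/65 ≈ 860.68)
B(H) = -9/2 + H/2
(574 + B(26)) + z = (574 + (-9/2 + (½)*26)) + 55944/65 = (574 + (-9/2 + 13)) + 55944/65 = (574 + 17/2) + 55944/65 = 1165/2 + 55944/65 = 187613/130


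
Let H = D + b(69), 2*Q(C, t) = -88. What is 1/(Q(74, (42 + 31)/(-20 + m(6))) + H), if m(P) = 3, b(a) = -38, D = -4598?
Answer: -1/4680 ≈ -0.00021368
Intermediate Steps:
Q(C, t) = -44 (Q(C, t) = (½)*(-88) = -44)
H = -4636 (H = -4598 - 38 = -4636)
1/(Q(74, (42 + 31)/(-20 + m(6))) + H) = 1/(-44 - 4636) = 1/(-4680) = -1/4680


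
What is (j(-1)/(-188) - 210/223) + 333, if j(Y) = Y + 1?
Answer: 74049/223 ≈ 332.06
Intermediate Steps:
j(Y) = 1 + Y
(j(-1)/(-188) - 210/223) + 333 = ((1 - 1)/(-188) - 210/223) + 333 = (0*(-1/188) - 210*1/223) + 333 = (0 - 210/223) + 333 = -210/223 + 333 = 74049/223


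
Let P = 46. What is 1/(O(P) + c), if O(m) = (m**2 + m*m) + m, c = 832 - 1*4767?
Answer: 1/343 ≈ 0.0029155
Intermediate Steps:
c = -3935 (c = 832 - 4767 = -3935)
O(m) = m + 2*m**2 (O(m) = (m**2 + m**2) + m = 2*m**2 + m = m + 2*m**2)
1/(O(P) + c) = 1/(46*(1 + 2*46) - 3935) = 1/(46*(1 + 92) - 3935) = 1/(46*93 - 3935) = 1/(4278 - 3935) = 1/343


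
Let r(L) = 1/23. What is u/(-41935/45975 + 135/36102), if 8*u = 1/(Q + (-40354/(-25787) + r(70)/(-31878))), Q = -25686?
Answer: 523023824387118285/97623026721827691865754 ≈ 5.3576e-6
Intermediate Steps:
r(L) = 1/23
u = -9453436839/1942449480032876 (u = 1/(8*(-25686 + (-40354/(-25787) + (1/23)/(-31878)))) = 1/(8*(-25686 + (-40354*(-1/25787) + (1/23)*(-1/31878)))) = 1/(8*(-25686 + (40354/25787 - 1/733194))) = 1/(8*(-25686 + 29587284889/18906873678)) = 1/(8*(-485612370008219/18906873678)) = (1/8)*(-18906873678/485612370008219) = -9453436839/1942449480032876 ≈ -4.8668e-6)
u/(-41935/45975 + 135/36102) = -9453436839/(1942449480032876*(-41935/45975 + 135/36102)) = -9453436839/(1942449480032876*(-41935*1/45975 + 135*(1/36102))) = -9453436839/(1942449480032876*(-8387/9195 + 45/12034)) = -9453436839/(1942449480032876*(-100515383/110652630)) = -9453436839/1942449480032876*(-110652630/100515383) = 523023824387118285/97623026721827691865754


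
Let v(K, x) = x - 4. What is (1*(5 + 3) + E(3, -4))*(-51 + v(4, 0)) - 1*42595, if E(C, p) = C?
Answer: -43200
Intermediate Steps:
v(K, x) = -4 + x
(1*(5 + 3) + E(3, -4))*(-51 + v(4, 0)) - 1*42595 = (1*(5 + 3) + 3)*(-51 + (-4 + 0)) - 1*42595 = (1*8 + 3)*(-51 - 4) - 42595 = (8 + 3)*(-55) - 42595 = 11*(-55) - 42595 = -605 - 42595 = -43200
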